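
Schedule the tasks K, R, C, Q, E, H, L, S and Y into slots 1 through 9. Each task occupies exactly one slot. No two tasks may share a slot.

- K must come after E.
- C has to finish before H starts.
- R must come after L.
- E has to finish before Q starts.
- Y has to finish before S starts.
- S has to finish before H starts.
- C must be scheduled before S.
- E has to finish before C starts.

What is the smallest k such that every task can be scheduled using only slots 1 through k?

9 slots

The precedence chain requires at least 4 distinct slots.
With at most 1 per slot and 9 tasks, at least 9 slots are needed.
9 works (last occupied slot: 9): for example H in 5; E in 1; C in 2; R in 8; S in 4; Q in 9; K in 6; Y in 3; L in 7.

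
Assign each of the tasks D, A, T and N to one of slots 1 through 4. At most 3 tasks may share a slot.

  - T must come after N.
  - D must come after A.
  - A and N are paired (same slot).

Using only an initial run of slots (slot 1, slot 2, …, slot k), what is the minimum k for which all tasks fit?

2

The precedence chain requires at least 2 distinct slots.
With at most 3 per slot and 4 tasks, at least 2 slots are needed.
2 works (last occupied slot: 2): for example A in 1, N in 1, D in 2, T in 2.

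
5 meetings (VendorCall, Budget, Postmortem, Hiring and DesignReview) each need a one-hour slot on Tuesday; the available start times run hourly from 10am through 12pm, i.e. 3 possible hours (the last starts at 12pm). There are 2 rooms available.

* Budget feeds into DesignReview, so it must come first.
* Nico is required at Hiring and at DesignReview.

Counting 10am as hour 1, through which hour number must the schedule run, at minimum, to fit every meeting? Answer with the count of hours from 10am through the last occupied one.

The precedence chain requires at least 2 distinct hours.
With at most 2 per hour and 5 meetings, at least 3 hours are needed.
3 works (last occupied hour: 12pm): for example Hiring=12pm; Postmortem=11am; Budget=10am; DesignReview=11am; VendorCall=10am.

3 hours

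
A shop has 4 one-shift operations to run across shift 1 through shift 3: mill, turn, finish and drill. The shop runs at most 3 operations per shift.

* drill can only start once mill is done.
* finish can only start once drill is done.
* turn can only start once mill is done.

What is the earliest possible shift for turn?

Precedence pushes turn to at least shift 2.
turn at shift 2 is achievable: drill -> shift 2, turn -> shift 2, mill -> shift 1, finish -> shift 3.

shift 2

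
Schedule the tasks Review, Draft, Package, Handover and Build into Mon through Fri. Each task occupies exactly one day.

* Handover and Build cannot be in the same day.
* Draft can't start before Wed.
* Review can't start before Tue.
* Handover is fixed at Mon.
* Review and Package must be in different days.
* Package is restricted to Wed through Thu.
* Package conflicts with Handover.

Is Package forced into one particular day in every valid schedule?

No

Package can be Wed (e.g. Handover -> Mon; Draft -> Wed; Build -> Tue; Review -> Tue; Package -> Wed) or Thu (e.g. Handover -> Mon, Build -> Tue, Review -> Tue, Draft -> Wed, Package -> Thu).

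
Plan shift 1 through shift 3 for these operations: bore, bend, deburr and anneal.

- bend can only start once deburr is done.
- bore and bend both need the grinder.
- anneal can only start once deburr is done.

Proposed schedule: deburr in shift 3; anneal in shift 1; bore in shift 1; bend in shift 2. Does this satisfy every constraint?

bend can only start once deburr is done — violated.
anneal can only start once deburr is done — violated.
bore and bend both need the grinder — holds.

Invalid. anneal can only start once deburr is done.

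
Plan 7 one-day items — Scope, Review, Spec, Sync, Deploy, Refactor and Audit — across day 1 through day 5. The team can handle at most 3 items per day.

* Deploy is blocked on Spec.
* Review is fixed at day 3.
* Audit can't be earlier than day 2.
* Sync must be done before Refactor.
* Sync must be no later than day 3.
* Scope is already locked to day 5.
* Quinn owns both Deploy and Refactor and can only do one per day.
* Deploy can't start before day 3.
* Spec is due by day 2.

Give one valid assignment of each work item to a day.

Review -> day 3; Refactor -> day 2; Audit -> day 2; Deploy -> day 3; Scope -> day 5; Spec -> day 1; Sync -> day 1

Checking: Spec(day 1) before Deploy(day 3); Sync(day 1) before Refactor(day 2); Deploy(day 3) != Refactor(day 2); Review=day 3 in [day 3,day 3]; Audit=day 2 in [day 2,day 5]; Deploy=day 3 in [day 3,day 5]; Scope=day 5 in [day 5,day 5]; Spec=day 1 in [day 1,day 2]; Sync=day 1 in [day 1,day 3]; max 2 per day (cap 3).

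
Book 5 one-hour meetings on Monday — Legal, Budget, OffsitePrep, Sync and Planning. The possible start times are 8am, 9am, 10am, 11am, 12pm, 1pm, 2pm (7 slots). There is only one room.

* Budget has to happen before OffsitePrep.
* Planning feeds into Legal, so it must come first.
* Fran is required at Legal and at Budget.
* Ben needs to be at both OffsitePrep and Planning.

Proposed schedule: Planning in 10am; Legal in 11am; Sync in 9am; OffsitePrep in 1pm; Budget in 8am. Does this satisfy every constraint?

Yes

Budget has to happen before OffsitePrep — holds.
Planning feeds into Legal, so it must come first — holds.
Fran is required at Legal and at Budget — holds.
There is only one room — holds.
Ben needs to be at both OffsitePrep and Planning — holds.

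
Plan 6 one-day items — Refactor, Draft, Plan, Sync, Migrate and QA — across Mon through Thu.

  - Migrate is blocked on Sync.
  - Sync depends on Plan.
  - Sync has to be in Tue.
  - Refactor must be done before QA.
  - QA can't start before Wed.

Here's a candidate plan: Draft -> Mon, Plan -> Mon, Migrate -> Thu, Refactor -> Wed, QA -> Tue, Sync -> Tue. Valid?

Invalid. Refactor must be done before QA.

Migrate is blocked on Sync — holds.
Refactor must be done before QA — violated.
Sync has to be in Tue — holds.
QA can't start before Wed — violated.
Sync depends on Plan — holds.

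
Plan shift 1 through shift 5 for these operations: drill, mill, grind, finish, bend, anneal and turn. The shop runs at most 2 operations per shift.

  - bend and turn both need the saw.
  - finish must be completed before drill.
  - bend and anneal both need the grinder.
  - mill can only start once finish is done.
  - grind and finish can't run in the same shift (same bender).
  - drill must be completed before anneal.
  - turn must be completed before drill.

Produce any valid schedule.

finish=shift 1, mill=shift 2, anneal=shift 3, grind=shift 3, turn=shift 1, bend=shift 4, drill=shift 2

Checking: turn(shift 1) before drill(shift 2); drill(shift 2) before anneal(shift 3); finish(shift 1) before mill(shift 2); finish(shift 1) before drill(shift 2); bend(shift 4) != turn(shift 1); bend(shift 4) != anneal(shift 3); grind(shift 3) != finish(shift 1); max 2 per shift (cap 2).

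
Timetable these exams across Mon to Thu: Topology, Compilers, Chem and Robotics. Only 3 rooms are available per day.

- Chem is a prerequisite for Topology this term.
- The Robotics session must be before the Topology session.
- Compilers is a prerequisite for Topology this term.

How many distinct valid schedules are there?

Splitting on Topology: it can be Tue (1), Wed (8), Thu (27). Listing each branch's schedules as (Compilers, Chem, Robotics):
Topology=Tue: (Mon,Mon,Mon) — 1.
Topology=Wed: (Mon,Mon,Mon) (Mon,Mon,Tue) (Mon,Tue,Mon) (Mon,Tue,Tue) (Tue,Mon,Mon) (Tue,Mon,Tue) (Tue,Tue,Mon) (Tue,Tue,Tue) — 8.
Topology=Thu: (Mon,Mon,Mon) (Mon,Mon,Tue) (Mon,Mon,Wed) (Mon,Tue,Mon) (Mon,Tue,Tue) (Mon,Tue,Wed) (Mon,Wed,Mon) (Mon,Wed,Tue) (Mon,Wed,Wed) (Tue,Mon,Mon) (Tue,Mon,Tue) (Tue,Mon,Wed) (Tue,Tue,Mon) (Tue,Tue,Tue) (Tue,Tue,Wed) (Tue,Wed,Mon) (Tue,Wed,Tue) (Tue,Wed,Wed) (Wed,Mon,Mon) (Wed,Mon,Tue) (Wed,Mon,Wed) (Wed,Tue,Mon) (Wed,Tue,Tue) (Wed,Tue,Wed) (Wed,Wed,Mon) (Wed,Wed,Tue) (Wed,Wed,Wed) — 27.
Summing: 1 + 8 + 27 = 36.

36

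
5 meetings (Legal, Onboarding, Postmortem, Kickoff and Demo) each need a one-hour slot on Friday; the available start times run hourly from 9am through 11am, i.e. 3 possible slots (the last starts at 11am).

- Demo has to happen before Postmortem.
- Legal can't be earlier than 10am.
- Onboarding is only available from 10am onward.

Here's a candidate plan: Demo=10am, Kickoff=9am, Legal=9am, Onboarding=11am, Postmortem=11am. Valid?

Onboarding is only available from 10am onward — holds.
Legal can't be earlier than 10am — violated.
Demo has to happen before Postmortem — holds.

No — it violates: Legal can't be earlier than 10am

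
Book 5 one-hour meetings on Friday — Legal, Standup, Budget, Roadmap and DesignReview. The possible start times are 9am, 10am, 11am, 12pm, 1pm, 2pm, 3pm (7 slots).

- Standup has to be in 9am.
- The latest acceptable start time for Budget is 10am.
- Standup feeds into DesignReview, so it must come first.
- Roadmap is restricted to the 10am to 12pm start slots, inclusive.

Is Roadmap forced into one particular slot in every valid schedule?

No

Roadmap can be 10am (e.g. Legal in 9am, Standup in 9am, Roadmap in 10am, DesignReview in 10am, Budget in 9am) or 11am (e.g. Roadmap -> 11am; DesignReview -> 10am; Legal -> 9am; Budget -> 9am; Standup -> 9am).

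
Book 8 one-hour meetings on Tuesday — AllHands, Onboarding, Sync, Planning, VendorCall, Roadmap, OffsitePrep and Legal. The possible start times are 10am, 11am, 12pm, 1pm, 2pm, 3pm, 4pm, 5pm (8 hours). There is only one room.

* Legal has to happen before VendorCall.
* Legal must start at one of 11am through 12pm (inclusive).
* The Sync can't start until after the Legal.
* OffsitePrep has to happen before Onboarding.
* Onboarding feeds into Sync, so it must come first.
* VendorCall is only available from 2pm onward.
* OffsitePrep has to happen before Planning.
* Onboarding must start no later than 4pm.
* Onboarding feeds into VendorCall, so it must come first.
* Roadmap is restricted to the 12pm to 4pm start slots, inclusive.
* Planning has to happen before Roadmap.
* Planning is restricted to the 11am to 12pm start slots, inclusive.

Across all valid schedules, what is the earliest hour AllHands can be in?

AllHands at 1pm is achievable: Planning -> 11am, Roadmap -> 4pm, Sync -> 5pm, VendorCall -> 3pm, OffsitePrep -> 10am, Legal -> 12pm, Onboarding -> 2pm, AllHands -> 1pm.
Nothing earlier works — the capacity limit rule out every hour before 1pm.

1pm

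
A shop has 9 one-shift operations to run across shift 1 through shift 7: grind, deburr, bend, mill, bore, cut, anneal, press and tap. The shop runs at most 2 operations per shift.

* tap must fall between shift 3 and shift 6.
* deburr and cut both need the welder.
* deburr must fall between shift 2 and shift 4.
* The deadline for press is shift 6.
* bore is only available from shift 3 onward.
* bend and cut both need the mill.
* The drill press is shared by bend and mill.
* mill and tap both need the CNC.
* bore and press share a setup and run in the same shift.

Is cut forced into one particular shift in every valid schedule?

cut can be shift 1 (e.g. press in shift 4, cut in shift 1, anneal in shift 3, grind in shift 1, deburr in shift 2, bend in shift 2, mill in shift 5, bore in shift 4, tap in shift 3) or shift 2 (e.g. grind in shift 1, bend in shift 1, tap in shift 3, cut in shift 2, deburr in shift 3, bore in shift 4, press in shift 4, anneal in shift 5, mill in shift 2).

No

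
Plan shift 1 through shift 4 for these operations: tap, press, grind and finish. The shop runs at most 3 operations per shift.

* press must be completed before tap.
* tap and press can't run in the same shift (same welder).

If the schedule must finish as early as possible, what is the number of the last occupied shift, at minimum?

The precedence chain requires at least 2 distinct shifts.
With at most 3 per shift and 4 operations, at least 2 shifts are needed.
2 works (last occupied shift: shift 2): for example grind in shift 1, finish in shift 1, tap in shift 2, press in shift 1.

shift 2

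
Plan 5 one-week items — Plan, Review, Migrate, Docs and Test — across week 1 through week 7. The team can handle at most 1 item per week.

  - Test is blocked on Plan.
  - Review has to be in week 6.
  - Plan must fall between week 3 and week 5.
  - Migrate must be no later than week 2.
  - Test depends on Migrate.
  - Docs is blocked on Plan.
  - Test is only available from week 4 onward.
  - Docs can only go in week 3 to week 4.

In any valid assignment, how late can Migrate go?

Migrate's own window allows nothing later than week 2.
Migrate at week 2 is achievable: Migrate -> week 2, Review -> week 6, Plan -> week 3, Test -> week 5, Docs -> week 4.

week 2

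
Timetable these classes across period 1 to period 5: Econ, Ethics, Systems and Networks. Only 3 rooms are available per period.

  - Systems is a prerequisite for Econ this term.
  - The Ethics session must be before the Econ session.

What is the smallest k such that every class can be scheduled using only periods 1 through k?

The precedence chain requires at least 2 distinct periods.
With at most 3 per period and 4 classes, at least 2 periods are needed.
2 works (last occupied period: period 2): for example Systems=period 1; Ethics=period 1; Econ=period 2; Networks=period 1.

2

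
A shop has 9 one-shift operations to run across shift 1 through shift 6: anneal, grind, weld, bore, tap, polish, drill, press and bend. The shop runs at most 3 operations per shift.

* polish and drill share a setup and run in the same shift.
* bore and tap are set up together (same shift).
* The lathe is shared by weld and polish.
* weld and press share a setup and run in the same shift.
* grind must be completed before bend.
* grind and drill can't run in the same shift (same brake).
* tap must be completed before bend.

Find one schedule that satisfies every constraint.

polish=shift 4, bore=shift 1, anneal=shift 2, press=shift 3, bend=shift 2, grind=shift 1, tap=shift 1, drill=shift 4, weld=shift 3

Checking: grind(shift 1) before bend(shift 2); tap(shift 1) before bend(shift 2); weld(shift 3) != polish(shift 4); grind(shift 1) != drill(shift 4); polish = drill = shift 4; bore = tap = shift 1; weld = press = shift 3; max 3 per shift (cap 3).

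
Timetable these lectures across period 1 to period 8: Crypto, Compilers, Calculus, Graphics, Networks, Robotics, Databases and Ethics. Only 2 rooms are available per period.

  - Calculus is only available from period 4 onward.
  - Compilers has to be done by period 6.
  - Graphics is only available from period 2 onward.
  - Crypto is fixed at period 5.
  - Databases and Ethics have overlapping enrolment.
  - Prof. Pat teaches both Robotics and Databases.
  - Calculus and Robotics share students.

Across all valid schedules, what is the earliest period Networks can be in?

Networks at period 1 is achievable: Ethics -> period 4, Crypto -> period 5, Databases -> period 3, Graphics -> period 2, Networks -> period 1, Robotics -> period 2, Compilers -> period 1, Calculus -> period 4.

period 1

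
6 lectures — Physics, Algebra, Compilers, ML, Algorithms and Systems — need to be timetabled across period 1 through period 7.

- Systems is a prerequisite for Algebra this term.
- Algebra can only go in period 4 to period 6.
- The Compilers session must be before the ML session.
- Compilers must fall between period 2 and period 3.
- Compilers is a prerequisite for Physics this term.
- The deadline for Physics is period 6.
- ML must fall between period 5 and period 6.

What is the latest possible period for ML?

ML is available from period 5; ML's own window allows nothing later than period 6.
ML at period 6 is achievable: Compilers=period 2, Algebra=period 4, ML=period 6, Systems=period 1, Algorithms=period 1, Physics=period 3.

period 6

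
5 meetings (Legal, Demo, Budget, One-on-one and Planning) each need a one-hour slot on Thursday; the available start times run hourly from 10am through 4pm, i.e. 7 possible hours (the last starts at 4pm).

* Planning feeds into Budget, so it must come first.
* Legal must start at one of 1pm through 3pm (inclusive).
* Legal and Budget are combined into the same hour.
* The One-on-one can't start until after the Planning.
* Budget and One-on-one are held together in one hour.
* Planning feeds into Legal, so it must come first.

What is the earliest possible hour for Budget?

Budget must be in the same hour as Legal, which can't be before 1pm, so Budget is at least 1pm; Budget must be in the same hour as Legal, which can't be after 3pm, so Budget is at most 3pm.
Budget at 1pm is achievable: Planning in 10am, One-on-one in 1pm, Budget in 1pm, Legal in 1pm, Demo in 10am.

1pm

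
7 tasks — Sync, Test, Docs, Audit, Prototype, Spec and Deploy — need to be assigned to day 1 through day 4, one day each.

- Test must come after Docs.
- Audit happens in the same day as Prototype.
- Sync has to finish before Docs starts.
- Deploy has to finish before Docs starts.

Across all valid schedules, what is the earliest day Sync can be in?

Downstream work caps Sync at day 2.
Sync at day 1 is achievable: Prototype in day 1; Spec in day 1; Test in day 3; Audit in day 1; Sync in day 1; Docs in day 2; Deploy in day 1.

day 1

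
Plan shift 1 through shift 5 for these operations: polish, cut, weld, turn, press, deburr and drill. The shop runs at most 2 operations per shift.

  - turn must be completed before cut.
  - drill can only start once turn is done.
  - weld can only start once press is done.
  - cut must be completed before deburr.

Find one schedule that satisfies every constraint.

drill -> shift 3, turn -> shift 1, press -> shift 1, polish -> shift 4, deburr -> shift 3, cut -> shift 2, weld -> shift 2

Checking: cut(shift 2) before deburr(shift 3); turn(shift 1) before cut(shift 2); turn(shift 1) before drill(shift 3); press(shift 1) before weld(shift 2); max 2 per shift (cap 2).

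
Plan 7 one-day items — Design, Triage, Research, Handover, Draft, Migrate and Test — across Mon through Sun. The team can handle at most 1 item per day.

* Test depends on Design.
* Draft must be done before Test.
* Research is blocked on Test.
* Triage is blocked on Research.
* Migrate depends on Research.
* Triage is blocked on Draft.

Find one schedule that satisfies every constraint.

Design in Tue, Test in Wed, Research in Thu, Triage in Fri, Draft in Mon, Handover in Sun, Migrate in Sat

Checking: Test(Wed) before Research(Thu); Draft(Mon) before Test(Wed); Research(Thu) before Migrate(Sat); Draft(Mon) before Triage(Fri); Design(Tue) before Test(Wed); Research(Thu) before Triage(Fri); max 1 per day (cap 1).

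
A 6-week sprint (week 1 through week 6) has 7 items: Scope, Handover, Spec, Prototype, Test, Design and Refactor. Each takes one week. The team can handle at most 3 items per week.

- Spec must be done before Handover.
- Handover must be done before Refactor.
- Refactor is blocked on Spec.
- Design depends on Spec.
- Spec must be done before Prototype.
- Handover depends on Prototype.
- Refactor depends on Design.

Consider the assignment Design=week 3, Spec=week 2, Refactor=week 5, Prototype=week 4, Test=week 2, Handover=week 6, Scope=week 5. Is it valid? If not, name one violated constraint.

Spec must be done before Prototype — holds.
Spec must be done before Handover — holds.
Refactor is blocked on Spec — holds.
Design depends on Spec — holds.
The team can handle at most 3 items per week — holds.
Handover must be done before Refactor — violated.
Handover depends on Prototype — holds.
Refactor depends on Design — holds.

No. Handover must be done before Refactor is not satisfied.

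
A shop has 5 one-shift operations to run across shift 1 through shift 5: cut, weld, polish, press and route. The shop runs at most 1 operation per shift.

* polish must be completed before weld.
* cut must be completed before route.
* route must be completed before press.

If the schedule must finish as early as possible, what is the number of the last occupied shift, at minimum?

5

The precedence chain requires at least 3 distinct shifts.
With at most 1 per shift and 5 operations, at least 5 shifts are needed.
5 works (last occupied shift: shift 5): for example cut=shift 1; route=shift 2; polish=shift 3; press=shift 5; weld=shift 4.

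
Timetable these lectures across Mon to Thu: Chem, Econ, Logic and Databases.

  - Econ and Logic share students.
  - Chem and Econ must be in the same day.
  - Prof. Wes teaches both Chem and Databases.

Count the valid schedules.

36

Splitting on Chem: it can be Mon (9), Tue (9), Wed (9), Thu (9). Listing each branch's schedules as (Econ, Logic, Databases):
Chem=Mon: (Mon,Tue,Tue) (Mon,Tue,Wed) (Mon,Tue,Thu) (Mon,Wed,Tue) (Mon,Wed,Wed) (Mon,Wed,Thu) (Mon,Thu,Tue) (Mon,Thu,Wed) (Mon,Thu,Thu) — 9.
Chem=Tue: (Tue,Mon,Mon) (Tue,Mon,Wed) (Tue,Mon,Thu) (Tue,Wed,Mon) (Tue,Wed,Wed) (Tue,Wed,Thu) (Tue,Thu,Mon) (Tue,Thu,Wed) (Tue,Thu,Thu) — 9.
Chem=Wed: (Wed,Mon,Mon) (Wed,Mon,Tue) (Wed,Mon,Thu) (Wed,Tue,Mon) (Wed,Tue,Tue) (Wed,Tue,Thu) (Wed,Thu,Mon) (Wed,Thu,Tue) (Wed,Thu,Thu) — 9.
Chem=Thu: (Thu,Mon,Mon) (Thu,Mon,Tue) (Thu,Mon,Wed) (Thu,Tue,Mon) (Thu,Tue,Tue) (Thu,Tue,Wed) (Thu,Wed,Mon) (Thu,Wed,Tue) (Thu,Wed,Wed) — 9.
Summing: 9 + 9 + 9 + 9 = 36.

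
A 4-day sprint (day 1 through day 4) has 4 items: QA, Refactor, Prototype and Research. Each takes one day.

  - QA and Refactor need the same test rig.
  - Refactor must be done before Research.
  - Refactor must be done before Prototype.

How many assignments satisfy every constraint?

42

Splitting on QA: it can be day 1 (5), day 2 (10), day 3 (13), day 4 (14). Listing each branch's schedules as (Refactor, Prototype, Research) by day number:
QA=day 1: (2,3,3) (2,3,4) (2,4,3) (2,4,4) (3,4,4) — 5.
QA=day 2: (1,2,2) (1,2,3) (1,2,4) (1,3,2) (1,3,3) (1,3,4) (1,4,2) (1,4,3) (1,4,4) (3,4,4) — 10.
QA=day 3: (1,2,2) (1,2,3) (1,2,4) (1,3,2) (1,3,3) (1,3,4) (1,4,2) (1,4,3) (1,4,4) (2,3,3) (2,3,4) (2,4,3) (2,4,4) — 13.
QA=day 4: (1,2,2) (1,2,3) (1,2,4) (1,3,2) (1,3,3) (1,3,4) (1,4,2) (1,4,3) (1,4,4) (2,3,3) (2,3,4) (2,4,3) (2,4,4) (3,4,4) — 14.
Summing: 5 + 10 + 13 + 14 = 42.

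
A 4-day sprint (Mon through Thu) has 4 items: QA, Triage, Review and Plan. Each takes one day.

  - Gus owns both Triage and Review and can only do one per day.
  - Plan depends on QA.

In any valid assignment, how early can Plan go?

Tue

Precedence pushes Plan to at least Tue.
Plan at Tue is achievable: Plan=Tue, Triage=Mon, Review=Tue, QA=Mon.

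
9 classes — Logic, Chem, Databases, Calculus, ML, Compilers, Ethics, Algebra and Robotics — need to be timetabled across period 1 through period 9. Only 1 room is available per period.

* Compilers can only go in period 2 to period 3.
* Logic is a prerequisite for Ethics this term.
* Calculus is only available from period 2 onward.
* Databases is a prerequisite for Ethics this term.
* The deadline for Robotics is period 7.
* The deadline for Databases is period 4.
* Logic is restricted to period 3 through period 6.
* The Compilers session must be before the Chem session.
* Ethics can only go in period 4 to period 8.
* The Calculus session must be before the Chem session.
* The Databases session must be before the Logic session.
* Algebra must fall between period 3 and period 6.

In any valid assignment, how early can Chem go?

period 4

Precedence pushes Chem to at least period 3.
Chem at period 4 is achievable: Calculus in period 3; Compilers in period 2; Chem in period 4; ML in period 9; Algebra in period 6; Logic in period 5; Databases in period 1; Robotics in period 7; Ethics in period 8.
Nothing earlier works — the capacity limit rule out every period before period 4.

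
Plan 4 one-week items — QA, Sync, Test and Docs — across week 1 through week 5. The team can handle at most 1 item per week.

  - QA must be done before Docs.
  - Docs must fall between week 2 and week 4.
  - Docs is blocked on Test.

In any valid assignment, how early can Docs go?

week 3

Docs is available from week 2; Docs's own window allows nothing later than week 4.
Docs at week 3 is achievable: QA -> week 1, Docs -> week 3, Test -> week 2, Sync -> week 4.
Nothing earlier works — the capacity limit rule out every week before week 3.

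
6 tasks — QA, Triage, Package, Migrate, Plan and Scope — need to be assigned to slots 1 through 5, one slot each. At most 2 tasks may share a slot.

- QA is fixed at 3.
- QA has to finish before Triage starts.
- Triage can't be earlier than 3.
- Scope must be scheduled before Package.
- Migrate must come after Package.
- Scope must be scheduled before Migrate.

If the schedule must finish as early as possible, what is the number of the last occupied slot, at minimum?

slot 4

The precedence chain requires at least 3 distinct slots.
With at most 2 per slot and 6 tasks, at least 3 slots are needed.
Propagating the time windows through the other constraints, Triage can't land before 4, so the schedule must run through at least slot 4.
4 works (last occupied slot: 4): for example QA in 3; Plan in 1; Migrate in 3; Scope in 1; Package in 2; Triage in 4.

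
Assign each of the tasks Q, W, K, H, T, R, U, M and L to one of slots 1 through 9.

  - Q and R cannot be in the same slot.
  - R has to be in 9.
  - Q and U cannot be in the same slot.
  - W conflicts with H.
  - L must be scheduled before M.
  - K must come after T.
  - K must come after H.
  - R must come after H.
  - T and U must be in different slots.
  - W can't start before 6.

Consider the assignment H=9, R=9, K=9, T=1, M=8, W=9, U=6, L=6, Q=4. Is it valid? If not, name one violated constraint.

No. W conflicts with H is not satisfied.

W conflicts with H — violated.
L must be scheduled before M — holds.
W can't start before 6 — holds.
K must come after T — holds.
T and U must be in different slots — holds.
R must come after H — violated.
Q and R cannot be in the same slot — holds.
Q and U cannot be in the same slot — holds.
K must come after H — violated.
R has to be in 9 — holds.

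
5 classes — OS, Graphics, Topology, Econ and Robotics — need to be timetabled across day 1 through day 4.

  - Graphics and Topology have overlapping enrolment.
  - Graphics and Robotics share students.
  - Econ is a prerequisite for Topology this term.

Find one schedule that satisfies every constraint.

Topology in day 2, Econ in day 1, Robotics in day 2, Graphics in day 1, OS in day 1

Checking: Econ(day 1) before Topology(day 2); Graphics(day 1) != Topology(day 2); Graphics(day 1) != Robotics(day 2).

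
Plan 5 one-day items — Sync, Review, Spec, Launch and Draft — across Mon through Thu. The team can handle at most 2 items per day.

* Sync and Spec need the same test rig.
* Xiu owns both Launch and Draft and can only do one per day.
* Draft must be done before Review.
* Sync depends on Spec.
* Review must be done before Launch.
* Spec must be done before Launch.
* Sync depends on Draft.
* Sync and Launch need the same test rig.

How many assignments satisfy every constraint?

11

Splitting on Sync: it can be Tue (3), Wed (6), Thu (2). Listing each branch's schedules as (Review, Spec, Launch, Draft):
Sync=Tue: (Tue,Mon,Wed,Mon) (Tue,Mon,Thu,Mon) (Wed,Mon,Thu,Mon) — 3.
Sync=Wed: (Tue,Mon,Thu,Mon) (Tue,Tue,Thu,Mon) (Wed,Mon,Thu,Mon) (Wed,Mon,Thu,Tue) (Wed,Tue,Thu,Mon) (Wed,Tue,Thu,Tue) — 6.
Sync=Thu: (Tue,Mon,Wed,Mon) (Tue,Tue,Wed,Mon) — 2.
Summing: 3 + 6 + 2 = 11.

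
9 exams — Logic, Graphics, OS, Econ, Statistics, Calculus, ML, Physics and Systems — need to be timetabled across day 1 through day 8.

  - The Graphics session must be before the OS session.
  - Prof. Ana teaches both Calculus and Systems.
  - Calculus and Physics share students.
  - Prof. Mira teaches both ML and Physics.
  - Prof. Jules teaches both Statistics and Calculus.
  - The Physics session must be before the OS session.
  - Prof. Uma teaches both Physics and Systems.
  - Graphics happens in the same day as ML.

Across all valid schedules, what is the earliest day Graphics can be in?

day 1

Downstream work caps Graphics at day 7.
Graphics at day 1 is achievable: Graphics -> day 1, OS -> day 3, Calculus -> day 3, Physics -> day 2, Econ -> day 1, Systems -> day 1, Statistics -> day 1, Logic -> day 1, ML -> day 1.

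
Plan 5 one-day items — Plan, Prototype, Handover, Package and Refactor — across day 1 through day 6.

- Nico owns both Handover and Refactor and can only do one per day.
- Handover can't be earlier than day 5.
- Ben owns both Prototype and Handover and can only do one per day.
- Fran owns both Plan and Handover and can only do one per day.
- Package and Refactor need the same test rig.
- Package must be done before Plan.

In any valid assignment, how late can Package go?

Downstream work caps Package at day 5.
Package at day 5 is achievable: Package=day 5, Handover=day 5, Refactor=day 1, Plan=day 6, Prototype=day 1.

day 5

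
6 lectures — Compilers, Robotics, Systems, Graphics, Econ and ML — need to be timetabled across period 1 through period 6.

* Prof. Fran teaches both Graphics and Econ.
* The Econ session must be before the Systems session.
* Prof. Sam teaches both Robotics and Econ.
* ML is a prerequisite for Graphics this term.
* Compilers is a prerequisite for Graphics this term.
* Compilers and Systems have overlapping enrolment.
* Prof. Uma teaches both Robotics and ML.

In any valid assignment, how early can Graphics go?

period 2

Precedence pushes Graphics to at least period 2.
Graphics at period 2 is achievable: ML=period 1; Econ=period 1; Systems=period 2; Robotics=period 2; Compilers=period 1; Graphics=period 2.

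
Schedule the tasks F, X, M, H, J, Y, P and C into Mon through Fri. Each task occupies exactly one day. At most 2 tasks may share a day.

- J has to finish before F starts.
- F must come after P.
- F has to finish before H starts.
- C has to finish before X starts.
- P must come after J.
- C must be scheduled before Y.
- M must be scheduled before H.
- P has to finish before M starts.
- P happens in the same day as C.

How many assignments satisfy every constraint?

Splitting on F: it can be Wed (12), Thu (9). Listing each branch's schedules as (X, M, H, J, Y, P, C):
F=Wed: (Wed,Thu,Fri,Mon,Thu,Tue,Tue) (Wed,Thu,Fri,Mon,Fri,Tue,Tue) (Thu,Wed,Thu,Mon,Fri,Tue,Tue) (Thu,Wed,Fri,Mon,Thu,Tue,Tue) (Thu,Wed,Fri,Mon,Fri,Tue,Tue) (Thu,Thu,Fri,Mon,Wed,Tue,Tue) (Thu,Thu,Fri,Mon,Fri,Tue,Tue) (Fri,Wed,Thu,Mon,Thu,Tue,Tue) (Fri,Wed,Thu,Mon,Fri,Tue,Tue) (Fri,Wed,Fri,Mon,Thu,Tue,Tue) (Fri,Thu,Fri,Mon,Wed,Tue,Tue) (Fri,Thu,Fri,Mon,Thu,Tue,Tue) — 12.
F=Thu: (Wed,Wed,Fri,Mon,Thu,Tue,Tue) (Wed,Wed,Fri,Mon,Fri,Tue,Tue) (Wed,Thu,Fri,Mon,Wed,Tue,Tue) (Wed,Thu,Fri,Mon,Fri,Tue,Tue) (Thu,Wed,Fri,Mon,Wed,Tue,Tue) (Thu,Wed,Fri,Mon,Fri,Tue,Tue) (Fri,Wed,Fri,Mon,Wed,Tue,Tue) (Fri,Wed,Fri,Mon,Thu,Tue,Tue) (Fri,Thu,Fri,Mon,Wed,Tue,Tue) — 9.
Summing: 12 + 9 = 21.

21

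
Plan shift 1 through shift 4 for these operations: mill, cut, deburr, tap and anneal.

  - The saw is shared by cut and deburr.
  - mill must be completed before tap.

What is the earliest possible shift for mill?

shift 1

Downstream work caps mill at shift 3.
mill at shift 1 is achievable: deburr -> shift 2; cut -> shift 1; anneal -> shift 1; mill -> shift 1; tap -> shift 2.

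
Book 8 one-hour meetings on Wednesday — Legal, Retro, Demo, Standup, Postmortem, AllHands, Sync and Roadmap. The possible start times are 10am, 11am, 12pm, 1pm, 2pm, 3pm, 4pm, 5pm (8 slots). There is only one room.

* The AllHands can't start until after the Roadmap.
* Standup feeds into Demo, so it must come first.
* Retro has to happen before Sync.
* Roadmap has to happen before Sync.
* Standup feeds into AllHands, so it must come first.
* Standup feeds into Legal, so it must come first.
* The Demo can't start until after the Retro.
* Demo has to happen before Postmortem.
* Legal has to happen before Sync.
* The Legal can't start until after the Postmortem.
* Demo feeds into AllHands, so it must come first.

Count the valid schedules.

42

Splitting on Legal: it can be 2pm (4), 3pm (20), 4pm (18). Listing each branch's schedules as (Retro, Demo, Standup, Postmortem, AllHands, Sync, Roadmap):
Legal=2pm: (10am,12pm,11am,1pm,4pm,5pm,3pm) (10am,12pm,11am,1pm,5pm,4pm,3pm) (11am,12pm,10am,1pm,4pm,5pm,3pm) (11am,12pm,10am,1pm,5pm,4pm,3pm) — 4.
Legal=3pm: (10am,12pm,11am,1pm,4pm,5pm,2pm) (10am,12pm,11am,1pm,5pm,4pm,2pm) (10am,12pm,11am,2pm,4pm,5pm,1pm) (10am,12pm,11am,2pm,5pm,4pm,1pm) (10am,1pm,11am,2pm,4pm,5pm,12pm) (10am,1pm,11am,2pm,5pm,4pm,12pm) (10am,1pm,12pm,2pm,4pm,5pm,11am) (10am,1pm,12pm,2pm,5pm,4pm,11am) (11am,12pm,10am,1pm,4pm,5pm,2pm) (11am,12pm,10am,1pm,5pm,4pm,2pm) (11am,12pm,10am,2pm,4pm,5pm,1pm) (11am,12pm,10am,2pm,5pm,4pm,1pm) (11am,1pm,10am,2pm,4pm,5pm,12pm) (11am,1pm,10am,2pm,5pm,4pm,12pm) (11am,1pm,12pm,2pm,4pm,5pm,10am) (11am,1pm,12pm,2pm,5pm,4pm,10am) (12pm,1pm,10am,2pm,4pm,5pm,11am) (12pm,1pm,10am,2pm,5pm,4pm,11am) (12pm,1pm,11am,2pm,4pm,5pm,10am) (12pm,1pm,11am,2pm,5pm,4pm,10am) — 20.
Legal=4pm: (10am,12pm,11am,1pm,3pm,5pm,2pm) (10am,12pm,11am,2pm,3pm,5pm,1pm) (10am,12pm,11am,3pm,2pm,5pm,1pm) (10am,1pm,11am,2pm,3pm,5pm,12pm) (10am,1pm,11am,3pm,2pm,5pm,12pm) (10am,1pm,12pm,2pm,3pm,5pm,11am) (10am,1pm,12pm,3pm,2pm,5pm,11am) (11am,12pm,10am,1pm,3pm,5pm,2pm) (11am,12pm,10am,2pm,3pm,5pm,1pm) (11am,12pm,10am,3pm,2pm,5pm,1pm) (11am,1pm,10am,2pm,3pm,5pm,12pm) (11am,1pm,10am,3pm,2pm,5pm,12pm) (11am,1pm,12pm,2pm,3pm,5pm,10am) (11am,1pm,12pm,3pm,2pm,5pm,10am) (12pm,1pm,10am,2pm,3pm,5pm,11am) (12pm,1pm,10am,3pm,2pm,5pm,11am) (12pm,1pm,11am,2pm,3pm,5pm,10am) (12pm,1pm,11am,3pm,2pm,5pm,10am) — 18.
Summing: 4 + 20 + 18 = 42.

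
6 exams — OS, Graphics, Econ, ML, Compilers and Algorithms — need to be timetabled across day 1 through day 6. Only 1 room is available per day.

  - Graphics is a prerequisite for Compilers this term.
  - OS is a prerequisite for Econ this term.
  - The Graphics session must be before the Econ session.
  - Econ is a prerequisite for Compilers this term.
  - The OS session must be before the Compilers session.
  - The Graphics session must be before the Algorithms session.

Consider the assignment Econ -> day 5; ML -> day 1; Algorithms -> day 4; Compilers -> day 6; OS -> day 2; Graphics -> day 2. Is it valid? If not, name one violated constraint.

The Graphics session must be before the Algorithms session — holds.
The OS session must be before the Compilers session — holds.
Graphics is a prerequisite for Compilers this term — holds.
The Graphics session must be before the Econ session — holds.
OS is a prerequisite for Econ this term — holds.
Econ is a prerequisite for Compilers this term — holds.
Only 1 room is available per day — violated.

No. Only 1 room is available per day is not satisfied.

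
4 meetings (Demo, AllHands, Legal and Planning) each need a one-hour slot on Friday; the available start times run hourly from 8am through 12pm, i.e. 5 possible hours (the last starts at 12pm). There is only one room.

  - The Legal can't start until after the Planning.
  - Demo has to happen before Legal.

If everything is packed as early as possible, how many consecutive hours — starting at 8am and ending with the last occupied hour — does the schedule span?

The precedence chain requires at least 2 distinct hours.
With at most 1 per hour and 4 meetings, at least 4 hours are needed.
4 works (last occupied hour: 11am): for example Legal=10am, Demo=8am, AllHands=11am, Planning=9am.

4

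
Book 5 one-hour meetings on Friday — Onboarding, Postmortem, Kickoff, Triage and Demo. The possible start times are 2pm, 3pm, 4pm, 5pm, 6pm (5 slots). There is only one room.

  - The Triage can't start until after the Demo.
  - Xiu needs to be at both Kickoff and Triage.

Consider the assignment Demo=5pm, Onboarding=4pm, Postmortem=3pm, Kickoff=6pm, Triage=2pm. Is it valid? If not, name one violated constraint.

Xiu needs to be at both Kickoff and Triage — holds.
The Triage can't start until after the Demo — violated.
There is only one room — holds.

Invalid. The Triage can't start until after the Demo.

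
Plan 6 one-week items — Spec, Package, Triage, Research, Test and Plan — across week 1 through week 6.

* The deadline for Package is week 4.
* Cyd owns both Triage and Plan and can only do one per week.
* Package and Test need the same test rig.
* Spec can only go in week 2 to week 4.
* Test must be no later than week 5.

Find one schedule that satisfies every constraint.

Triage -> week 1; Plan -> week 2; Test -> week 2; Spec -> week 2; Package -> week 1; Research -> week 1

Checking: Package(week 1) != Test(week 2); Triage(week 1) != Plan(week 2); Package=week 1 in [week 1,week 4]; Spec=week 2 in [week 2,week 4]; Test=week 2 in [week 1,week 5].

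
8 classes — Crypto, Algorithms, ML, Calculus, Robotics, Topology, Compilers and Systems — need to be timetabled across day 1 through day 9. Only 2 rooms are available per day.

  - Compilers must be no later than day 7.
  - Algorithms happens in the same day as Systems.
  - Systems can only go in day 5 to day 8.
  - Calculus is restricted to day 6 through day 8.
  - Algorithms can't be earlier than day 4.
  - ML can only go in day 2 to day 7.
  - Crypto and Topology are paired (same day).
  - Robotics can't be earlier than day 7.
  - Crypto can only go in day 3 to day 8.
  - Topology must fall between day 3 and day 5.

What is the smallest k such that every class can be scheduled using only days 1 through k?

7

With at most 2 per day and 8 classes, at least 4 days are needed.
Robotics can't be placed before day 7, so the schedule must run through at least day 7.
7 works (last occupied day: day 7): for example Robotics -> day 7; Algorithms -> day 5; Systems -> day 5; Calculus -> day 6; Compilers -> day 1; Topology -> day 3; ML -> day 2; Crypto -> day 3.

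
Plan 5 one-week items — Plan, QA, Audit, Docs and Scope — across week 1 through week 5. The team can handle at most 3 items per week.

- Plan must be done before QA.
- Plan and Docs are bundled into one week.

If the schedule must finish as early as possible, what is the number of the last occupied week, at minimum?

The precedence chain requires at least 2 distinct weeks.
With at most 3 per week and 5 work items, at least 2 weeks are needed.
2 works (last occupied week: week 2): for example Docs=week 1, QA=week 2, Scope=week 2, Audit=week 1, Plan=week 1.

2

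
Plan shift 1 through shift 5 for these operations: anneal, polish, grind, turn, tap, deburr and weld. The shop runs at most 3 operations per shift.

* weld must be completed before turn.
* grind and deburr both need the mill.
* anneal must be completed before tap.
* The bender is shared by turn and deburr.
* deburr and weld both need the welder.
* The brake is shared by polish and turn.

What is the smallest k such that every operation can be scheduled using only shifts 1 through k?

3

The precedence chain requires at least 2 distinct shifts.
With at most 3 per shift and 7 operations, at least 3 shifts are needed.
3 works (last occupied shift: shift 3): for example anneal in shift 1, deburr in shift 3, tap in shift 2, grind in shift 2, turn in shift 2, polish in shift 1, weld in shift 1.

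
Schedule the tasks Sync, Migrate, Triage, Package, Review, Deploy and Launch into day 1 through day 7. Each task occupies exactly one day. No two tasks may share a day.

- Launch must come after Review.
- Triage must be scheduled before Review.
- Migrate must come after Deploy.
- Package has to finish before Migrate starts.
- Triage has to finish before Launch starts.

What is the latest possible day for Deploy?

day 6

Downstream work caps Deploy at day 6.
Deploy at day 6 is achievable: Sync in day 5, Package in day 4, Migrate in day 7, Launch in day 3, Triage in day 1, Deploy in day 6, Review in day 2.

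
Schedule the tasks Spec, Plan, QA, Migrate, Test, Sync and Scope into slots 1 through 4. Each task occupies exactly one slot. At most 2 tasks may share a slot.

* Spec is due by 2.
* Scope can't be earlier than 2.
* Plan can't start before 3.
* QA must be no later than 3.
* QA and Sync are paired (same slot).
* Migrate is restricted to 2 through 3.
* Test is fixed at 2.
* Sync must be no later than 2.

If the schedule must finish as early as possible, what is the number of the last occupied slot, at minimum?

With at most 2 per slot and 7 tasks, at least 4 slots are needed.
Plan can't be placed before 3, so the schedule must run through at least slot 3.
4 works (last occupied slot: 4): for example QA=1; Sync=1; Plan=3; Spec=2; Test=2; Scope=4; Migrate=3.

4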